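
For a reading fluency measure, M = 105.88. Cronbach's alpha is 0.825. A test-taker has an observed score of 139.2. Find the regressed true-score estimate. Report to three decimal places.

T̂ = ρX + (1 − ρ)μ
  = 0.825 × 139.2 + 0.175 × 105.88
  = 114.8400 + 18.52900
  = 133.3690
  ≈ 133.369

133.369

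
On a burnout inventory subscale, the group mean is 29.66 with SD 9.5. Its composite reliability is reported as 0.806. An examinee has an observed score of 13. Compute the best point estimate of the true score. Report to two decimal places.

T̂ = 0.806(13) + 0.194(29.66) = 10.478 + 5.75404 = 16.232 → 16.23

16.23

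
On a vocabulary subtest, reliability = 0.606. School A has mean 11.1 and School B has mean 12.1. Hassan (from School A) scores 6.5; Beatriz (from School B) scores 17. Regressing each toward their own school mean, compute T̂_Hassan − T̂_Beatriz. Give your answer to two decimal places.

-6.76

T̂_Hassan = 0.606(6.5) + 0.394(11.1) = 8.3124
T̂_Beatriz = 0.606(17) + 0.394(12.1) = 15.0694
Difference = 8.3124 − 15.0694 = -6.7570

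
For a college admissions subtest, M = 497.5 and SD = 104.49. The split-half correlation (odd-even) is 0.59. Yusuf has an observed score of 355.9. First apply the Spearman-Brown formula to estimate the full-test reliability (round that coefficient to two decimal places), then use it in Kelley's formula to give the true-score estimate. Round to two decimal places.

392.72

Spearman-Brown: ρ = 2r/(1 + r) = 2(0.59)/(1 + 0.59) = 1.180/1.59 = 0.7421 → 0.74
T̂ = ρX + (1 − ρ)μ
  = 0.74 × 355.9 + 0.26 × 497.5
  = 263.366 + 129.350
  = 392.716
  ≈ 392.72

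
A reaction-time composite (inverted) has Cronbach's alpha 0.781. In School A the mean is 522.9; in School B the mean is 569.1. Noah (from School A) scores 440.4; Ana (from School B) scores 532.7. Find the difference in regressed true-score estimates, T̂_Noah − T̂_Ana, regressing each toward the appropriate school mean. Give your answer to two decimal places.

T̂_Noah = 0.781(440.4) + 0.219(522.9) = 458.4675
T̂_Ana = 0.781(532.7) + 0.219(569.1) = 540.6716
Difference = 458.4675 − 540.6716 = -82.2041

-82.20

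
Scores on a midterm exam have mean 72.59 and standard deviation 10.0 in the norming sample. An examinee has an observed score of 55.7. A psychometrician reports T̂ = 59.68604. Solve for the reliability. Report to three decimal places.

T̂ = ρX + (1 − ρ)μ  ⇒  T̂ − μ = ρ(X − μ)
ρ = (T̂ − μ)/(X − μ) = (59.68604 − 72.59) / (55.7 − 72.59) = -12.90396 / -16.89 = 0.76400

0.764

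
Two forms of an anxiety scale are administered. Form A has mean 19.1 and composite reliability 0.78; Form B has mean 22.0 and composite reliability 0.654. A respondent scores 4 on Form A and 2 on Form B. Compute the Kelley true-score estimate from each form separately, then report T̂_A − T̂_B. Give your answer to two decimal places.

-1.60

T̂_A = 0.78(4) + 0.22(19.1) = 7.3220
T̂_B = 0.654(2) + 0.346(22.0) = 8.9200
T̂_A − T̂_B = -1.5980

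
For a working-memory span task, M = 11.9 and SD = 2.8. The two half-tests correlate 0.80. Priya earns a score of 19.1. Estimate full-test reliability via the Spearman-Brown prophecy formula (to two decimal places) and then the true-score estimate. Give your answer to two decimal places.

Spearman-Brown: ρ = 2r/(1 + r) = 2(0.80)/(1 + 0.80) = 1.600/1.80 = 0.8889 → 0.89
T̂ = 0.89(19.1) + 0.11(11.9) = 16.999 + 1.309 = 18.308 → 18.31

18.31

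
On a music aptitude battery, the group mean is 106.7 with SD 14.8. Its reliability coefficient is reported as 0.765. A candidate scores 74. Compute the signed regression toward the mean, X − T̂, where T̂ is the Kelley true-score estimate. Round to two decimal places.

-7.68

T̂ = ρX + (1 − ρ)μ
  = 0.765 × 74 + 0.235 × 106.7
  = 56.610 + 25.0745
  = 81.6845
  ≈ 81.684
X − T̂ = 74 − 81.684 = -7.684 → -7.68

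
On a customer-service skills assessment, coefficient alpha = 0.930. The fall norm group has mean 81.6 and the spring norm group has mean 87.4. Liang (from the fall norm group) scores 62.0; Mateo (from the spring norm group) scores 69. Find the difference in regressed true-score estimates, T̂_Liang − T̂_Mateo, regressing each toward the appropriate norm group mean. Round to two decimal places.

T̂_Liang = 0.930(62.0) + 0.070(81.6) = 63.3720
T̂_Mateo = 0.930(69) + 0.070(87.4) = 70.2880
Difference = 63.3720 − 70.2880 = -6.9160

-6.92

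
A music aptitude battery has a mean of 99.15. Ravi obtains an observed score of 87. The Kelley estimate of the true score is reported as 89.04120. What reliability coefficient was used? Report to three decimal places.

T̂ = ρX + (1 − ρ)μ  ⇒  T̂ − μ = ρ(X − μ)
ρ = (T̂ − μ)/(X − μ) = (89.04120 − 99.15) / (87 − 99.15) = -10.10880 / -12.15 = 0.83200

0.832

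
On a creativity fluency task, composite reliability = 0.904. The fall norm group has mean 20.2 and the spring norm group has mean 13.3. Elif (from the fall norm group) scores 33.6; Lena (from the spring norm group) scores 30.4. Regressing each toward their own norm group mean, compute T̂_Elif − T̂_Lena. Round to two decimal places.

3.56

T̂_Elif = 0.904(33.6) + 0.096(20.2) = 32.3136
T̂_Lena = 0.904(30.4) + 0.096(13.3) = 28.7584
Difference = 32.3136 − 28.7584 = 3.5552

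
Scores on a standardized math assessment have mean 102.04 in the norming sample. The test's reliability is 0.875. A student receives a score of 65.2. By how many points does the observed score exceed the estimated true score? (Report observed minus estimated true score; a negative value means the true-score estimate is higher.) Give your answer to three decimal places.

-4.605

T̂ = 0.875(65.2) + 0.125(102.04) = 57.0500 + 12.75500 = 69.80500 → 69.8050
X − T̂ = 65.2 − 69.8050 = -4.6050 → -4.605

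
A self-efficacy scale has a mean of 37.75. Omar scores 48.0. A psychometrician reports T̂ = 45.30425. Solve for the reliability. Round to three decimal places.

0.737

T̂ = ρX + (1 − ρ)μ  ⇒  T̂ − μ = ρ(X − μ)
ρ = (T̂ − μ)/(X − μ) = (45.30425 − 37.75) / (48.0 − 37.75) = 7.55425 / 10.25 = 0.73700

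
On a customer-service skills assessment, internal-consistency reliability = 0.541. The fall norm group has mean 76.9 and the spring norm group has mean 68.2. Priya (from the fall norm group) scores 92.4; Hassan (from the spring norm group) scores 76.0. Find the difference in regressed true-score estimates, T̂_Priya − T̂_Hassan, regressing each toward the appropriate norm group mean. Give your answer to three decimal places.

T̂_Priya = 0.541(92.4) + 0.459(76.9) = 85.28550
T̂_Hassan = 0.541(76.0) + 0.459(68.2) = 72.41980
Difference = 85.28550 − 72.41980 = 12.86570

12.866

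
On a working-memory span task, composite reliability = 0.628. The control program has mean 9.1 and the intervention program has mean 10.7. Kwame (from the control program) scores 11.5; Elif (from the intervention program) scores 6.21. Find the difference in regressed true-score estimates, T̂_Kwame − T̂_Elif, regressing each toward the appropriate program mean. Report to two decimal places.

T̂_Kwame = 0.628(11.5) + 0.372(9.1) = 10.6072
T̂_Elif = 0.628(6.21) + 0.372(10.7) = 7.8803
Difference = 10.6072 − 7.8803 = 2.7269

2.73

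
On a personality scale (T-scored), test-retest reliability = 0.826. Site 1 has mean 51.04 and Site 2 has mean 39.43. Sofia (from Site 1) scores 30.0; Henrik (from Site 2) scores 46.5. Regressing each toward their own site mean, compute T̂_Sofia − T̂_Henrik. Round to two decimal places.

T̂_Sofia = 0.826(30.0) + 0.174(51.04) = 33.6610
T̂_Henrik = 0.826(46.5) + 0.174(39.43) = 45.2698
Difference = 33.6610 − 45.2698 = -11.6089

-11.61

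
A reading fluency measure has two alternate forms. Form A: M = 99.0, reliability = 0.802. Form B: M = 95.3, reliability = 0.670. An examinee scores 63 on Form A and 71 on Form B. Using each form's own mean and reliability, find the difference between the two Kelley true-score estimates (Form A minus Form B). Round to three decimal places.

T̂_A = 0.802(63) + 0.198(99.0) = 70.12800
T̂_B = 0.670(71) + 0.330(95.3) = 79.01900
T̂_A − T̂_B = -8.89100

-8.891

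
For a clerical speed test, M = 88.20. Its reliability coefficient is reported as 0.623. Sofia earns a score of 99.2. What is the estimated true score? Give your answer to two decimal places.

T̂ = ρX + (1 − ρ)μ
  = 0.623 × 99.2 + 0.377 × 88.20
  = 61.8016 + 33.25140
  = 95.053
  ≈ 95.05

95.05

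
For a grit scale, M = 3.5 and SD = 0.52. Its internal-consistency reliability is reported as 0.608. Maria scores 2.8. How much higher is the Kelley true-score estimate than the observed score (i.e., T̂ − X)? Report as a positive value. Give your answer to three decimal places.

0.274

T̂ = ρX + (1 − ρ)μ
  = 0.608 × 2.8 + 0.392 × 3.5
  = 1.7024 + 1.3720
  = 3.07440
  ≈ 3.0744
T̂ − X = 3.0744 − 2.8 = 0.2744 → 0.274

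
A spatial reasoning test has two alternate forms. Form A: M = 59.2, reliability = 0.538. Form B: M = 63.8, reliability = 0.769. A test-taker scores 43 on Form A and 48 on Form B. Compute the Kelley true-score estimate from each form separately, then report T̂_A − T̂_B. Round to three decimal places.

-1.165

T̂_A = 0.538(43) + 0.462(59.2) = 50.48440
T̂_B = 0.769(48) + 0.231(63.8) = 51.64980
T̂_A − T̂_B = -1.16540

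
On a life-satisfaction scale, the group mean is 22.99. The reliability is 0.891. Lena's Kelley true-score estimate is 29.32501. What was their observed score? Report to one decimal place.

T̂ = ρX + (1 − ρ)μ  ⇒  X = (T̂ − (1 − ρ)μ) / ρ
X = (29.32501 − 0.109 × 22.99) / 0.891 = (29.32501 − 2.50591) / 0.891 = 26.81910 / 0.891 = 30.100

30.1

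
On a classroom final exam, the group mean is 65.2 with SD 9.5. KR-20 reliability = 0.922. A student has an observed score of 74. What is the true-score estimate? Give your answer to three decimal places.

T̂ = ρX + (1 − ρ)μ
  = 0.922 × 74 + 0.078 × 65.2
  = 68.228 + 5.0856
  = 73.3136
  ≈ 73.314

73.314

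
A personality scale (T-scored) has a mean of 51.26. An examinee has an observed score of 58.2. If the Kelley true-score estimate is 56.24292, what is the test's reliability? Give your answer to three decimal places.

T̂ = ρX + (1 − ρ)μ  ⇒  T̂ − μ = ρ(X − μ)
ρ = (T̂ − μ)/(X − μ) = (56.24292 − 51.26) / (58.2 − 51.26) = 4.98292 / 6.94 = 0.71800

0.718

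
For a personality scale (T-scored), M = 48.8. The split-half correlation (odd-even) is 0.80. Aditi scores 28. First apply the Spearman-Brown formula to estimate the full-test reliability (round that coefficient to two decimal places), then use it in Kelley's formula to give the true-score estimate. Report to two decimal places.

30.29

Spearman-Brown: ρ = 2r/(1 + r) = 2(0.80)/(1 + 0.80) = 1.600/1.80 = 0.8889 → 0.89
T̂ = ρX + (1 − ρ)μ
  = 0.89 × 28 + 0.11 × 48.8
  = 24.92 + 5.368
  = 30.288
  ≈ 30.29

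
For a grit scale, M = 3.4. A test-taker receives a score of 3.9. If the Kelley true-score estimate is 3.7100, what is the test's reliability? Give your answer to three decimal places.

T̂ = ρX + (1 − ρ)μ  ⇒  T̂ − μ = ρ(X − μ)
ρ = (T̂ − μ)/(X − μ) = (3.7100 − 3.4) / (3.9 − 3.4) = 0.3100 / 0.5 = 0.62000

0.620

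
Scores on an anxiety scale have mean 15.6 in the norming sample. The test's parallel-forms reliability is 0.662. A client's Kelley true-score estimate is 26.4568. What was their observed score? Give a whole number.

32

T̂ = ρX + (1 − ρ)μ  ⇒  X = (T̂ − (1 − ρ)μ) / ρ
X = (26.4568 − 0.338 × 15.6) / 0.662 = (26.4568 − 5.2728) / 0.662 = 21.1840 / 0.662 = 32.00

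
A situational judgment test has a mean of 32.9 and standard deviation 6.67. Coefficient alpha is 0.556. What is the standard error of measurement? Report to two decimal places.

SEM = SD · √(1 − ρ) = 6.67 × √0.444 = 6.67 × 0.6663 = 4.444

4.44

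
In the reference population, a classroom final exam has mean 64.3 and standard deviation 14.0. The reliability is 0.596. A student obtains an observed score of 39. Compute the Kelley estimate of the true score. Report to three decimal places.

T̂ = ρX + (1 − ρ)μ
  = 0.596 × 39 + 0.404 × 64.3
  = 23.244 + 25.9772
  = 49.2212
  ≈ 49.221

49.221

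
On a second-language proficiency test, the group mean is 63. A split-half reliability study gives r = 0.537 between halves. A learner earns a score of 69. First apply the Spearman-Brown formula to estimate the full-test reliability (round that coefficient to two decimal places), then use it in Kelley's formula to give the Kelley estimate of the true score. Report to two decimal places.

Spearman-Brown: ρ = 2r/(1 + r) = 2(0.537)/(1 + 0.537) = 1.0740/1.537 = 0.6988 → 0.70
T̂ = ρX + (1 − ρ)μ
  = 0.70 × 69 + 0.30 × 63
  = 48.30 + 18.90
  = 67.200
  ≈ 67.20

67.20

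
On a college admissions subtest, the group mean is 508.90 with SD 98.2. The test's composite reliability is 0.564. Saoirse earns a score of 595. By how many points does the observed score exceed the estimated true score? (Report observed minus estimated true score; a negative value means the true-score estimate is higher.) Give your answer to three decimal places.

Weight the observed score by reliability and the mean by (1 − reliability): T̂ = 0.564·595 + 0.436·508.90 = 335.580 + 221.88040 = 557.46040.
X − T̂ = 595 − 557.4604 = 37.5396 → 37.540

37.540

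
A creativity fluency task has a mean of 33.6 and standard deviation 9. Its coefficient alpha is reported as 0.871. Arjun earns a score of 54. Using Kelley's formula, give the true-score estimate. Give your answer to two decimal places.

T̂ = 0.871(54) + 0.129(33.6) = 47.034 + 4.3344 = 51.368 → 51.37

51.37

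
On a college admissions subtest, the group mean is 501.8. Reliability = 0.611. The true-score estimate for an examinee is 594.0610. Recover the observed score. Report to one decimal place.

T̂ = ρX + (1 − ρ)μ  ⇒  X = (T̂ − (1 − ρ)μ) / ρ
X = (594.0610 − 0.389 × 501.8) / 0.611 = (594.0610 − 195.2002) / 0.611 = 398.8608 / 0.611 = 652.800

652.8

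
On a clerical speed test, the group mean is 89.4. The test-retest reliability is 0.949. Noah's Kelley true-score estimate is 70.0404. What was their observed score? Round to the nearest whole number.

69

T̂ = ρX + (1 − ρ)μ  ⇒  X = (T̂ − (1 − ρ)μ) / ρ
X = (70.0404 − 0.051 × 89.4) / 0.949 = (70.0404 − 4.5594) / 0.949 = 65.4810 / 0.949 = 69.00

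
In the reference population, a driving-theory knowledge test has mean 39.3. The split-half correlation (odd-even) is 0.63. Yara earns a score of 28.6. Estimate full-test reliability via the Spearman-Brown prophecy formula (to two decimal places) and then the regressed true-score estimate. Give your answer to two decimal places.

Spearman-Brown: ρ = 2r/(1 + r) = 2(0.63)/(1 + 0.63) = 1.260/1.63 = 0.7730 → 0.77
T̂ = 0.77(28.6) + 0.23(39.3) = 22.022 + 9.039 = 31.061 → 31.06

31.06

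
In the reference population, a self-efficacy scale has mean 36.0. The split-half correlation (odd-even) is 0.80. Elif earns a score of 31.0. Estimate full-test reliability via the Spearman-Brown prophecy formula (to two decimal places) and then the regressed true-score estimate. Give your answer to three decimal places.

31.550

Spearman-Brown: ρ = 2r/(1 + r) = 2(0.80)/(1 + 0.80) = 1.600/1.80 = 0.8889 → 0.89
T̂ = ρX + (1 − ρ)μ
  = 0.89 × 31.0 + 0.11 × 36.0
  = 27.590 + 3.960
  = 31.5500
  ≈ 31.550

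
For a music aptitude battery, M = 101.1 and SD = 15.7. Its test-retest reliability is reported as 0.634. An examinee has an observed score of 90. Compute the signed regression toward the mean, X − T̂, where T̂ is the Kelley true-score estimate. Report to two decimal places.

-4.06

T̂ = ρX + (1 − ρ)μ
  = 0.634 × 90 + 0.366 × 101.1
  = 57.060 + 37.0026
  = 94.0626
  ≈ 94.063
X − T̂ = 90 − 94.063 = -4.063 → -4.06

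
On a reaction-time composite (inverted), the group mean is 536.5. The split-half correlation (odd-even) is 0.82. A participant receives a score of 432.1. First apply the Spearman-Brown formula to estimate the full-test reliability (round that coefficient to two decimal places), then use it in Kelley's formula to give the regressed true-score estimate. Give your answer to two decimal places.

442.54

Spearman-Brown: ρ = 2r/(1 + r) = 2(0.82)/(1 + 0.82) = 1.640/1.82 = 0.9011 → 0.90
Regress the observed score toward the mean by the unreliability: T̂ = 0.90·432.1 + 0.10·536.5 = 388.890 + 53.650 = 442.540.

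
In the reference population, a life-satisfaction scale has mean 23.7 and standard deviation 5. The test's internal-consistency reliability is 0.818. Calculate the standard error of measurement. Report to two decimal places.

SEM = SD · √(1 − ρ) = 5 × √0.182 = 5 × 0.4266 = 2.133

2.13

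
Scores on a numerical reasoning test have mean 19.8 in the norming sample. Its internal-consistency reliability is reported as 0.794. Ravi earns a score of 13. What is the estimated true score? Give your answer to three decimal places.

Weight the observed score by reliability and the mean by (1 − reliability): T̂ = 0.794·13 + 0.206·19.8 = 10.322 + 4.0788 = 14.4008.

14.401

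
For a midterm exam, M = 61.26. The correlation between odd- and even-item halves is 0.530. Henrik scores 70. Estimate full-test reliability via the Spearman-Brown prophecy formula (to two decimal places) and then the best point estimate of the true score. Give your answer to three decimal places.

67.291

Spearman-Brown: ρ = 2r/(1 + r) = 2(0.530)/(1 + 0.530) = 1.0600/1.530 = 0.6928 → 0.69
Weight the observed score by reliability and the mean by (1 − reliability): T̂ = 0.69·70 + 0.31·61.26 = 48.30 + 18.9906 = 67.2906.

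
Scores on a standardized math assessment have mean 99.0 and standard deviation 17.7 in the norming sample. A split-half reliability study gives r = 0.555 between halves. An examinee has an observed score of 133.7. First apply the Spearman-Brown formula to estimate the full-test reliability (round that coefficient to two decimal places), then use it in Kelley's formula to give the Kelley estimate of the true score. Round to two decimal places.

123.64

Spearman-Brown: ρ = 2r/(1 + r) = 2(0.555)/(1 + 0.555) = 1.1100/1.555 = 0.7138 → 0.71
T̂ = ρX + (1 − ρ)μ
  = 0.71 × 133.7 + 0.29 × 99.0
  = 94.927 + 28.710
  = 123.637
  ≈ 123.64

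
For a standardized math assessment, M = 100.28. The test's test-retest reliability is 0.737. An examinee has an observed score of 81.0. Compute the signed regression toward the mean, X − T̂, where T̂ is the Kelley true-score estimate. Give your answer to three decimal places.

-5.071

T̂ = ρX + (1 − ρ)μ
  = 0.737 × 81.0 + 0.263 × 100.28
  = 59.6970 + 26.37364
  = 86.07064
  ≈ 86.0706
X − T̂ = 81.0 − 86.0706 = -5.0706 → -5.071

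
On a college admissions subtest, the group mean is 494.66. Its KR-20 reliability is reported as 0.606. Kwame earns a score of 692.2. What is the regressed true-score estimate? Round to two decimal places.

614.37

Regress the observed score toward the mean by the unreliability: T̂ = 0.606·692.2 + 0.394·494.66 = 419.4732 + 194.89604 = 614.369.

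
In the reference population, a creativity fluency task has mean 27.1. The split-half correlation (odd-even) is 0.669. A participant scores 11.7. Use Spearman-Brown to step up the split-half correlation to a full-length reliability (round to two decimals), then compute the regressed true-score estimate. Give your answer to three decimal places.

14.780

Spearman-Brown: ρ = 2r/(1 + r) = 2(0.669)/(1 + 0.669) = 1.3380/1.669 = 0.8017 → 0.80
T̂ = 0.80(11.7) + 0.20(27.1) = 9.360 + 5.420 = 14.7800 → 14.780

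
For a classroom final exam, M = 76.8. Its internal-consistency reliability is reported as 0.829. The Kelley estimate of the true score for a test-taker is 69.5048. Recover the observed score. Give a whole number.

68

T̂ = ρX + (1 − ρ)μ  ⇒  X = (T̂ − (1 − ρ)μ) / ρ
X = (69.5048 − 0.171 × 76.8) / 0.829 = (69.5048 − 13.1328) / 0.829 = 56.3720 / 0.829 = 68.00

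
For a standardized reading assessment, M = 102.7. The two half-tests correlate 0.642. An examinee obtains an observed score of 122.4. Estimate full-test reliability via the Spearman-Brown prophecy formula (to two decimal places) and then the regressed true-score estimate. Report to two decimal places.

118.07

Spearman-Brown: ρ = 2r/(1 + r) = 2(0.642)/(1 + 0.642) = 1.2840/1.642 = 0.7820 → 0.78
Kelley's formula gives T̂ = 0.78·122.4 + 0.22·102.7 = 95.472 + 22.594 = 118.066.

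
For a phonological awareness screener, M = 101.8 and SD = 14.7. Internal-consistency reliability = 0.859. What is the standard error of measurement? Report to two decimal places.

5.52

SEM = SD · √(1 − ρ) = 14.7 × √0.141 = 14.7 × 0.3755 = 5.520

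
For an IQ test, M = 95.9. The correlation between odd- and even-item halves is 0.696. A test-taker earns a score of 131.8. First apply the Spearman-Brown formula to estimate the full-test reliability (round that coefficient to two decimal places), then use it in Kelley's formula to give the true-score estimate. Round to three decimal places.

125.338

Spearman-Brown: ρ = 2r/(1 + r) = 2(0.696)/(1 + 0.696) = 1.3920/1.696 = 0.8208 → 0.82
T̂ = ρX + (1 − ρ)μ
  = 0.82 × 131.8 + 0.18 × 95.9
  = 108.076 + 17.262
  = 125.3380
  ≈ 125.338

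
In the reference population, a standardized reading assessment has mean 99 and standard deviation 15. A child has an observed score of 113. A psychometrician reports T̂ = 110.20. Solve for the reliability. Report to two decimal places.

0.80

T̂ = ρX + (1 − ρ)μ  ⇒  T̂ − μ = ρ(X − μ)
ρ = (T̂ − μ)/(X − μ) = (110.20 − 99) / (113 − 99) = 11.20 / 14.0 = 0.8000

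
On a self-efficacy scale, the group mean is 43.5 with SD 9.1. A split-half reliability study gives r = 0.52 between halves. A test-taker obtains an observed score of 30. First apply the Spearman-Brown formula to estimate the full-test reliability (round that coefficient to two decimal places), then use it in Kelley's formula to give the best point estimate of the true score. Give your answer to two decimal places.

Spearman-Brown: ρ = 2r/(1 + r) = 2(0.52)/(1 + 0.52) = 1.040/1.52 = 0.6842 → 0.68
T̂ = ρX + (1 − ρ)μ
  = 0.68 × 30 + 0.32 × 43.5
  = 20.40 + 13.920
  = 34.320
  ≈ 34.32

34.32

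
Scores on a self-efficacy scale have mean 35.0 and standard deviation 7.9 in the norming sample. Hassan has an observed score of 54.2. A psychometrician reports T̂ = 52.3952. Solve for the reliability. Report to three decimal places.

0.906

T̂ = ρX + (1 − ρ)μ  ⇒  T̂ − μ = ρ(X − μ)
ρ = (T̂ − μ)/(X − μ) = (52.3952 − 35.0) / (54.2 − 35.0) = 17.3952 / 19.2 = 0.90600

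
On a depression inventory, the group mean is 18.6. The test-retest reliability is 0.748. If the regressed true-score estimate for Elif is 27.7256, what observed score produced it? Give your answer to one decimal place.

T̂ = ρX + (1 − ρ)μ  ⇒  X = (T̂ − (1 − ρ)μ) / ρ
X = (27.7256 − 0.252 × 18.6) / 0.748 = (27.7256 − 4.6872) / 0.748 = 23.0384 / 0.748 = 30.800

30.8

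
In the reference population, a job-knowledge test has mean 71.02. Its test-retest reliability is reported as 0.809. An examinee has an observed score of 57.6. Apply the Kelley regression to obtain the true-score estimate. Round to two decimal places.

60.16

T̂ = ρX + (1 − ρ)μ
  = 0.809 × 57.6 + 0.191 × 71.02
  = 46.5984 + 13.56482
  = 60.163
  ≈ 60.16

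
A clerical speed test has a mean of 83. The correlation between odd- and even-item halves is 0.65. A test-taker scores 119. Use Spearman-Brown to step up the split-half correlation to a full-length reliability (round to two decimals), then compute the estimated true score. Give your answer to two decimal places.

Spearman-Brown: ρ = 2r/(1 + r) = 2(0.65)/(1 + 0.65) = 1.300/1.65 = 0.7879 → 0.79
Kelley's formula gives T̂ = 0.79·119 + 0.21·83 = 94.01 + 17.43 = 111.440.

111.44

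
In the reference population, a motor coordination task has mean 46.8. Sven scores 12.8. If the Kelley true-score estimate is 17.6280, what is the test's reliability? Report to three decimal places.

0.858

T̂ = ρX + (1 − ρ)μ  ⇒  T̂ − μ = ρ(X − μ)
ρ = (T̂ − μ)/(X − μ) = (17.6280 − 46.8) / (12.8 − 46.8) = -29.1720 / -34.0 = 0.85800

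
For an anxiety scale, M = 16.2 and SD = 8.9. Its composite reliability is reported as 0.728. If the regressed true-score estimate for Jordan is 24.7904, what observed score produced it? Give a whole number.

T̂ = ρX + (1 − ρ)μ  ⇒  X = (T̂ − (1 − ρ)μ) / ρ
X = (24.7904 − 0.272 × 16.2) / 0.728 = (24.7904 − 4.4064) / 0.728 = 20.3840 / 0.728 = 28.00

28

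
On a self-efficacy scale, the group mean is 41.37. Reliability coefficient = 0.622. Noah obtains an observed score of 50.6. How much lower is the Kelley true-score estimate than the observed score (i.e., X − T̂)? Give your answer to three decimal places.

3.489

Kelley's formula gives T̂ = 0.622·50.6 + 0.378·41.37 = 31.4732 + 15.63786 = 47.11106.
X − T̂ = 50.6 − 47.1111 = 3.4889 → 3.489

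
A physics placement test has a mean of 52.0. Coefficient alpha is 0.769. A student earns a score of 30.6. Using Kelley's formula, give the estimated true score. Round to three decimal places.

Regress the observed score toward the mean by the unreliability: T̂ = 0.769·30.6 + 0.231·52.0 = 23.5314 + 12.0120 = 35.5434.

35.543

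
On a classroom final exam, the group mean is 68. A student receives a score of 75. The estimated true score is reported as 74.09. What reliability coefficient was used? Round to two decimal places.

0.87

T̂ = ρX + (1 − ρ)μ  ⇒  T̂ − μ = ρ(X − μ)
ρ = (T̂ − μ)/(X − μ) = (74.09 − 68) / (75 − 68) = 6.09 / 7.0 = 0.8700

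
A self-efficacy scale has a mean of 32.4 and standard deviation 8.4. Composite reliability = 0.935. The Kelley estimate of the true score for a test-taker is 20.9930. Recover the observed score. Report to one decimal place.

T̂ = ρX + (1 − ρ)μ  ⇒  X = (T̂ − (1 − ρ)μ) / ρ
X = (20.9930 − 0.065 × 32.4) / 0.935 = (20.9930 − 2.1060) / 0.935 = 18.8870 / 0.935 = 20.200

20.2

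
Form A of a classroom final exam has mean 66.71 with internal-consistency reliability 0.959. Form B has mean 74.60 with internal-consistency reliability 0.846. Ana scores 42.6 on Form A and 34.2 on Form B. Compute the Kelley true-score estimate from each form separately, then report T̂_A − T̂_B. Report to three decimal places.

T̂_A = 0.959(42.6) + 0.041(66.71) = 43.58851
T̂_B = 0.846(34.2) + 0.154(74.60) = 40.42160
T̂_A − T̂_B = 3.16691

3.167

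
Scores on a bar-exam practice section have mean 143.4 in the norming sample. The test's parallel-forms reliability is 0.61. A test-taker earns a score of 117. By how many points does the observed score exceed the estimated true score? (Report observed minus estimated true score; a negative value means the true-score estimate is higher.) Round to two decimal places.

Regress the observed score toward the mean by the unreliability: T̂ = 0.61·117 + 0.39·143.4 = 71.37 + 55.926 = 127.2960.
X − T̂ = 117 − 127.296 = -10.296 → -10.30

-10.30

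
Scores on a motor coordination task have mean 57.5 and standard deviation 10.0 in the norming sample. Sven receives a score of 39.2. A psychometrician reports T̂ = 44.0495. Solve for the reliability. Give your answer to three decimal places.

T̂ = ρX + (1 − ρ)μ  ⇒  T̂ − μ = ρ(X − μ)
ρ = (T̂ − μ)/(X − μ) = (44.0495 − 57.5) / (39.2 − 57.5) = -13.4505 / -18.3 = 0.73500

0.735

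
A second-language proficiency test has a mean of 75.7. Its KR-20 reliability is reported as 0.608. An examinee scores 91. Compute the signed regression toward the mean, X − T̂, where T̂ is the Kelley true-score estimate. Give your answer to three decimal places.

5.998

T̂ = ρX + (1 − ρ)μ
  = 0.608 × 91 + 0.392 × 75.7
  = 55.328 + 29.6744
  = 85.00240
  ≈ 85.0024
X − T̂ = 91 − 85.0024 = 5.9976 → 5.998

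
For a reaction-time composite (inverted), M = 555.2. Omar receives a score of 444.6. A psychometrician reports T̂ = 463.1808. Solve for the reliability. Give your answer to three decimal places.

0.832

T̂ = ρX + (1 − ρ)μ  ⇒  T̂ − μ = ρ(X − μ)
ρ = (T̂ − μ)/(X − μ) = (463.1808 − 555.2) / (444.6 − 555.2) = -92.0192 / -110.6 = 0.83200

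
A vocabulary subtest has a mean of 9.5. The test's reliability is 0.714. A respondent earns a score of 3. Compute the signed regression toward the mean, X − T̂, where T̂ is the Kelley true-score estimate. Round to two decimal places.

-1.86

T̂ = ρX + (1 − ρ)μ
  = 0.714 × 3 + 0.286 × 9.5
  = 2.142 + 2.7170
  = 4.8590
  ≈ 4.859
X − T̂ = 3 − 4.859 = -1.859 → -1.86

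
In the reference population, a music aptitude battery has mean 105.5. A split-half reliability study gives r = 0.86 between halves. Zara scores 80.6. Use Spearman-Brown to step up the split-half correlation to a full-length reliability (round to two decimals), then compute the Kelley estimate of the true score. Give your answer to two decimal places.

82.59

Spearman-Brown: ρ = 2r/(1 + r) = 2(0.86)/(1 + 0.86) = 1.720/1.86 = 0.9247 → 0.92
Weight the observed score by reliability and the mean by (1 − reliability): T̂ = 0.92·80.6 + 0.08·105.5 = 74.152 + 8.440 = 82.592.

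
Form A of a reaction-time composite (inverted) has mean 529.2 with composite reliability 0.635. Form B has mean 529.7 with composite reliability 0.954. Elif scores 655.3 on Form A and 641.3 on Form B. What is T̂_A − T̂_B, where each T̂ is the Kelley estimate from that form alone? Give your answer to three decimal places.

T̂_A = 0.635(655.3) + 0.365(529.2) = 609.27350
T̂_B = 0.954(641.3) + 0.046(529.7) = 636.16640
T̂_A − T̂_B = -26.89290

-26.893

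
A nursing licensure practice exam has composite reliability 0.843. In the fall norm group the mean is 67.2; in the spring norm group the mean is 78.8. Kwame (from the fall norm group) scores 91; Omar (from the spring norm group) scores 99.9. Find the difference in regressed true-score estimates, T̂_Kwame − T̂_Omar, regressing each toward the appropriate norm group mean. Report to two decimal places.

-9.32

T̂_Kwame = 0.843(91) + 0.157(67.2) = 87.2634
T̂_Omar = 0.843(99.9) + 0.157(78.8) = 96.5873
Difference = 87.2634 − 96.5873 = -9.3239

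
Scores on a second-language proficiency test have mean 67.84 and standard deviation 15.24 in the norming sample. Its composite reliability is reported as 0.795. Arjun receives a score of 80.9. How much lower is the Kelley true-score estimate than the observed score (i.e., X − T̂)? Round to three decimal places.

2.677

Kelley's formula gives T̂ = 0.795·80.9 + 0.205·67.84 = 64.3155 + 13.90720 = 78.22270.
X − T̂ = 80.9 − 78.2227 = 2.6773 → 2.677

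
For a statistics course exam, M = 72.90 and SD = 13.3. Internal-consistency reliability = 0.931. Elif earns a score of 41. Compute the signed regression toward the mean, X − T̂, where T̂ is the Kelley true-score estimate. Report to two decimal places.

-2.20

Regress the observed score toward the mean by the unreliability: T̂ = 0.931·41 + 0.069·72.90 = 38.171 + 5.03010 = 43.2011.
X − T̂ = 41 − 43.201 = -2.201 → -2.20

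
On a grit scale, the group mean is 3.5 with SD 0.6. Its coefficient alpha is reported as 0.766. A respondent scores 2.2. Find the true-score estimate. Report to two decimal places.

T̂ = 0.766(2.2) + 0.234(3.5) = 1.6852 + 0.8190 = 2.504 → 2.50

2.50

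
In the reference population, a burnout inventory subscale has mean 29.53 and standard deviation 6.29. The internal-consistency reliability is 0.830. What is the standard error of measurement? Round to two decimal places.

SEM = SD · √(1 − ρ) = 6.29 × √0.170 = 6.29 × 0.4123 = 2.593

2.59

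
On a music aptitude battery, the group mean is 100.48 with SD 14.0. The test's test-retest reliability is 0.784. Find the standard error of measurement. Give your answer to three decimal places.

6.507

SEM = SD · √(1 − ρ) = 14.0 × √0.216 = 14.0 × 0.4648 = 6.5066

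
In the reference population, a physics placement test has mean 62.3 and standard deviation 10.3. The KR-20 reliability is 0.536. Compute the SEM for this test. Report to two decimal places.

SEM = SD · √(1 − ρ) = 10.3 × √0.464 = 10.3 × 0.6812 = 7.016

7.02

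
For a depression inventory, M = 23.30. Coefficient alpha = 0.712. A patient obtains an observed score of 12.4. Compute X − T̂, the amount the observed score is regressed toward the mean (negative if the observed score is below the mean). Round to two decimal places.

-3.14

Regress the observed score toward the mean by the unreliability: T̂ = 0.712·12.4 + 0.288·23.30 = 8.8288 + 6.71040 = 15.5392.
X − T̂ = 12.4 − 15.539 = -3.139 → -3.14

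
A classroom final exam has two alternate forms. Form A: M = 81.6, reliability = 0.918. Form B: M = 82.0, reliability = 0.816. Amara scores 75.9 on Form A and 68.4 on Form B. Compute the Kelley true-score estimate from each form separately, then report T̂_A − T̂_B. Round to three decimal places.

5.465

T̂_A = 0.918(75.9) + 0.082(81.6) = 76.36740
T̂_B = 0.816(68.4) + 0.184(82.0) = 70.90240
T̂_A − T̂_B = 5.46500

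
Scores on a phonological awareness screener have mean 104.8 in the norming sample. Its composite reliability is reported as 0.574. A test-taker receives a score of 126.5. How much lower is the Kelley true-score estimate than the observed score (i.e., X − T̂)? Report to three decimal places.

9.244

T̂ = 0.574(126.5) + 0.426(104.8) = 72.6110 + 44.6448 = 117.25580 → 117.2558
X − T̂ = 126.5 − 117.2558 = 9.2442 → 9.244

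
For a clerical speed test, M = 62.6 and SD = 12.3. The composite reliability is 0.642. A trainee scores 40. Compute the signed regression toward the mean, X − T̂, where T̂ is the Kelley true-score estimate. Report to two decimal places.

-8.09

T̂ = 0.642(40) + 0.358(62.6) = 25.680 + 22.4108 = 48.0908 → 48.091
X − T̂ = 40 − 48.091 = -8.091 → -8.09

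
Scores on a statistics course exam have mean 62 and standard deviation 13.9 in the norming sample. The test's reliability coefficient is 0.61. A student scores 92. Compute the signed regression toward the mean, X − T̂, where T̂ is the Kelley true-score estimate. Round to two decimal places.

11.70

T̂ = 0.61(92) + 0.39(62) = 56.12 + 24.18 = 80.3000 → 80.300
X − T̂ = 92 − 80.300 = 11.700 → 11.70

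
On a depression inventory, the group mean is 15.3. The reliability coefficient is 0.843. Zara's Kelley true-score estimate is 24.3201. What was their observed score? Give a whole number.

26

T̂ = ρX + (1 − ρ)μ  ⇒  X = (T̂ − (1 − ρ)μ) / ρ
X = (24.3201 − 0.157 × 15.3) / 0.843 = (24.3201 − 2.4021) / 0.843 = 21.9180 / 0.843 = 26.00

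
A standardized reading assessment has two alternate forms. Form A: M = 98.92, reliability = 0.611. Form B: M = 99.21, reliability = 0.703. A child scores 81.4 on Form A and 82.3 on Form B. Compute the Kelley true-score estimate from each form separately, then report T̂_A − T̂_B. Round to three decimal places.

T̂_A = 0.611(81.4) + 0.389(98.92) = 88.21528
T̂_B = 0.703(82.3) + 0.297(99.21) = 87.32227
T̂_A − T̂_B = 0.89301

0.893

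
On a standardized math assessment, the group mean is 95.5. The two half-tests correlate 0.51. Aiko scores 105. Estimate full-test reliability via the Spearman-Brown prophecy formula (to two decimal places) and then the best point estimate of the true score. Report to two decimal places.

Spearman-Brown: ρ = 2r/(1 + r) = 2(0.51)/(1 + 0.51) = 1.020/1.51 = 0.6755 → 0.68
T̂ = 0.68(105) + 0.32(95.5) = 71.40 + 30.560 = 101.960 → 101.96

101.96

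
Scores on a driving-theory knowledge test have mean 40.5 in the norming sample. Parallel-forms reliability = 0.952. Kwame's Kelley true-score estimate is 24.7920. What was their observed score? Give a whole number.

T̂ = ρX + (1 − ρ)μ  ⇒  X = (T̂ − (1 − ρ)μ) / ρ
X = (24.7920 − 0.048 × 40.5) / 0.952 = (24.7920 − 1.9440) / 0.952 = 22.8480 / 0.952 = 24.00

24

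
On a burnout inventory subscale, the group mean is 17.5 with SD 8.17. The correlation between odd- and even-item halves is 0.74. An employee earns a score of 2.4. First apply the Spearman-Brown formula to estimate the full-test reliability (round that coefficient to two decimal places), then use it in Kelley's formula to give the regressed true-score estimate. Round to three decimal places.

4.665

Spearman-Brown: ρ = 2r/(1 + r) = 2(0.74)/(1 + 0.74) = 1.480/1.74 = 0.8506 → 0.85
T̂ = 0.85(2.4) + 0.15(17.5) = 2.040 + 2.625 = 4.6650 → 4.665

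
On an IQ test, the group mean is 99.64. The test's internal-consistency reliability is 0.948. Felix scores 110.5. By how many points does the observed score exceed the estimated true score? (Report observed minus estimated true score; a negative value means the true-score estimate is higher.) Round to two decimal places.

0.56

T̂ = ρX + (1 − ρ)μ
  = 0.948 × 110.5 + 0.052 × 99.64
  = 104.7540 + 5.18128
  = 109.9353
  ≈ 109.935
X − T̂ = 110.5 − 109.935 = 0.565 → 0.56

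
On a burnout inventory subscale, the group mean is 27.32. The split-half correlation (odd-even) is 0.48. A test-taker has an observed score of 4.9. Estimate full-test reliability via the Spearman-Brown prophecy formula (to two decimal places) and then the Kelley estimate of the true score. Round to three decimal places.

12.747

Spearman-Brown: ρ = 2r/(1 + r) = 2(0.48)/(1 + 0.48) = 0.960/1.48 = 0.6486 → 0.65
T̂ = 0.65(4.9) + 0.35(27.32) = 3.185 + 9.5620 = 12.7470 → 12.747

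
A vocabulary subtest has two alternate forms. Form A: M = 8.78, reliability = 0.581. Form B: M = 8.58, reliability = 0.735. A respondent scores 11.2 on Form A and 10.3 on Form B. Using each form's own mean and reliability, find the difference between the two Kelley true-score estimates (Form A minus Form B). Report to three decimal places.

0.342

T̂_A = 0.581(11.2) + 0.419(8.78) = 10.18602
T̂_B = 0.735(10.3) + 0.265(8.58) = 9.84420
T̂_A − T̂_B = 0.34182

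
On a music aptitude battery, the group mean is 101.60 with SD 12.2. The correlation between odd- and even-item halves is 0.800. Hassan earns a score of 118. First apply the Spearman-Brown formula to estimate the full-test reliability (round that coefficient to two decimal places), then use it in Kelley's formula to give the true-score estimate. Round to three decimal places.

Spearman-Brown: ρ = 2r/(1 + r) = 2(0.800)/(1 + 0.800) = 1.6000/1.800 = 0.8889 → 0.89
Kelley's formula gives T̂ = 0.89·118 + 0.11·101.60 = 105.02 + 11.1760 = 116.1960.

116.196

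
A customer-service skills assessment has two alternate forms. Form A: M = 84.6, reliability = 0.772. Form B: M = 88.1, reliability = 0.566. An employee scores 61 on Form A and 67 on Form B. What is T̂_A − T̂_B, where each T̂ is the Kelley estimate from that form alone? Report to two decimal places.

T̂_A = 0.772(61) + 0.228(84.6) = 66.3808
T̂_B = 0.566(67) + 0.434(88.1) = 76.1574
T̂_A − T̂_B = -9.7766

-9.78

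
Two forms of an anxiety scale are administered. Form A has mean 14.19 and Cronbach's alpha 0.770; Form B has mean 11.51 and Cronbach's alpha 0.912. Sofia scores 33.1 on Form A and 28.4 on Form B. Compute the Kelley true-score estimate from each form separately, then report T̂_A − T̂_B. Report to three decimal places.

T̂_A = 0.770(33.1) + 0.230(14.19) = 28.75070
T̂_B = 0.912(28.4) + 0.088(11.51) = 26.91368
T̂_A − T̂_B = 1.83702

1.837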